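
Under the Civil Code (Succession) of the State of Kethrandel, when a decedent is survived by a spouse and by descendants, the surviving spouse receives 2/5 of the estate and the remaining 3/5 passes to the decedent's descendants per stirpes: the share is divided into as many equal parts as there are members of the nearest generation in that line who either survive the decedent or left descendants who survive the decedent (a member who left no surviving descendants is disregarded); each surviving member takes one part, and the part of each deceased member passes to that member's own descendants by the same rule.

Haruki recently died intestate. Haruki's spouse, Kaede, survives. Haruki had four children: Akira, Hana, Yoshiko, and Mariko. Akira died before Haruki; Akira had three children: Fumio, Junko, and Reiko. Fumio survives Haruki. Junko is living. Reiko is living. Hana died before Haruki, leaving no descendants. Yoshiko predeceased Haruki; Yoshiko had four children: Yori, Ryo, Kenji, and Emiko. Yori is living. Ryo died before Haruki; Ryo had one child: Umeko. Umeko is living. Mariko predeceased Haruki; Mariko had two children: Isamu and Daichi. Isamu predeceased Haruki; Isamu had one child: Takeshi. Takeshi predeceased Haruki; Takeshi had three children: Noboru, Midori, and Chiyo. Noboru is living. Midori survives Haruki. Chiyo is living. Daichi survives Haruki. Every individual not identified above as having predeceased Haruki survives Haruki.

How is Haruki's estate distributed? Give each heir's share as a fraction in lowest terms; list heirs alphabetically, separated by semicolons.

Chiyo 1/30; Daichi 1/10; Emiko 1/20; Fumio 1/15; Junko 1/15; Kaede 2/5; Kenji 1/20; Midori 1/30; Noboru 1/30; Reiko 1/15; Umeko 1/20; Yori 1/20

Kaede, as surviving spouse, takes 2/5.
The remaining 3/5 passes to Haruki's descendants per stirpes.
Hana left no surviving issue, so that branch lapses and is disregarded.
The 3/5 is divided into 3 equal shares of 1/5 among Akira, Yoshiko, Mariko.
Akira predeceased; the 1/5 allotted to Akira's branch passes to Akira's issue by representation.
The 1/5 is divided into 3 equal shares of 1/15 among Fumio, Junko, Reiko.
Fumio is living and takes 1/15.
Junko is living and takes 1/15.
Reiko is living and takes 1/15.
Yoshiko predeceased; the 1/5 allotted to Yoshiko's branch passes to Yoshiko's issue by representation.
The 1/5 is divided into 4 equal shares of 1/20 among Yori, Ryo, Kenji, Emiko.
Yori is living and takes 1/20.
Ryo predeceased; the 1/20 allotted to Ryo's branch passes to Ryo's issue by representation.
Umeko is the sole taker at this level and receives the full 1/20.
Kenji is living and takes 1/20.
Emiko is living and takes 1/20.
Mariko predeceased; the 1/5 allotted to Mariko's branch passes to Mariko's issue by representation.
The 1/5 is divided into 2 equal shares of 1/10 among Isamu, Daichi.
Isamu predeceased; the 1/10 allotted to Isamu's branch passes to Isamu's issue by representation.
Takeshi's line is the sole branch at this level, so the full 1/10 passes to Takeshi's issue by representation.
The 1/10 is divided into 3 equal shares of 1/30 among Noboru, Midori, Chiyo.
Noboru is living and takes 1/30.
Midori is living and takes 1/30.
Chiyo is living and takes 1/30.
Daichi is living and takes 1/10.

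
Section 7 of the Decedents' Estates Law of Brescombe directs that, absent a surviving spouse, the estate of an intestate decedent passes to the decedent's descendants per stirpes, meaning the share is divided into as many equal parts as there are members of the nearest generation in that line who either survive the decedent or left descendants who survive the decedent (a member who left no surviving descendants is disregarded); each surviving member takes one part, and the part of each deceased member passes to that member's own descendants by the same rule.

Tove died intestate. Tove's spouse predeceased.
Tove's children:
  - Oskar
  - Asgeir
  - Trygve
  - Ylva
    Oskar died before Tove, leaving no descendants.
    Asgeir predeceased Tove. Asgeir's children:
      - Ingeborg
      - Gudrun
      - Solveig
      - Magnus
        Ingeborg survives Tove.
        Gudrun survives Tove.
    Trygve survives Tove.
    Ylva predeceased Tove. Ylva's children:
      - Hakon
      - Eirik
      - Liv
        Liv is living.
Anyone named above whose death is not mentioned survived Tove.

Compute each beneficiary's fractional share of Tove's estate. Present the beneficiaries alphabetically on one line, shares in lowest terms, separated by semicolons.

Eirik 1/9; Gudrun 1/12; Hakon 1/9; Ingeborg 1/12; Liv 1/9; Magnus 1/12; Solveig 1/12; Trygve 1/3

There is no surviving spouse, so the entire estate passes to Tove's descendants per stirpes.
Oskar left no surviving issue, so that branch lapses and is disregarded.
The estate is divided into 3 equal shares of 1/3 among Asgeir, Trygve, Ylva.
Asgeir predeceased; the 1/3 allotted to Asgeir's branch passes to Asgeir's issue by representation.
The 1/3 is divided into 4 equal shares of 1/12 among Ingeborg, Gudrun, Solveig, Magnus.
Ingeborg is living and takes 1/12.
Gudrun is living and takes 1/12.
Solveig is living and takes 1/12.
Magnus is living and takes 1/12.
Trygve is living and takes 1/3.
Ylva predeceased; the 1/3 allotted to Ylva's branch passes to Ylva's issue by representation.
The 1/3 is divided into 3 equal shares of 1/9 among Hakon, Eirik, Liv.
Hakon is living and takes 1/9.
Eirik is living and takes 1/9.
Liv is living and takes 1/9.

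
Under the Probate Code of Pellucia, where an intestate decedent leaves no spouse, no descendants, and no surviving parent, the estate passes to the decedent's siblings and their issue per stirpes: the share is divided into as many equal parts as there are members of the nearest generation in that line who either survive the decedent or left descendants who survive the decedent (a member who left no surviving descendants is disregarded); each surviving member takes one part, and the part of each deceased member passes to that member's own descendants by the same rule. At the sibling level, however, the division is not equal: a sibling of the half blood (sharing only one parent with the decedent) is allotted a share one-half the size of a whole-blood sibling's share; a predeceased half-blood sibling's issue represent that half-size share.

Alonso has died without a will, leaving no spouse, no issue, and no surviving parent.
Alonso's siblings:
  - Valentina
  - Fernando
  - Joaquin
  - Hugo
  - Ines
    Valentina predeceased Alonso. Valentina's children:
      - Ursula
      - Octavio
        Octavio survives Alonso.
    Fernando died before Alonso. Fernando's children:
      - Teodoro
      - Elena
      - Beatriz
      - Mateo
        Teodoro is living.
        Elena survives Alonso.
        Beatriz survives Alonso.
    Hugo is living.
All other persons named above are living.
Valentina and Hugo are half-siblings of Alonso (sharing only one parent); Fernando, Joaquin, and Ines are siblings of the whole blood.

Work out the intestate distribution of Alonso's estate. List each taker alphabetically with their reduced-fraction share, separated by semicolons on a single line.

No spouse, descendants, or parent survives, so the estate passes to Alonso's siblings per stirpes.
Half-blood siblings count for one-half the weight of whole-blood siblings at the initial division.
Dividing 1 in proportion to weights (total weight 4): Valentina (weight 1/2) → 1/8; Fernando (weight 1) → 1/4; Joaquin (weight 1) → 1/4; Hugo (weight 1/2) → 1/8; Ines (weight 1) → 1/4.
Valentina predeceased; the 1/8 allotted to Valentina's branch passes to Valentina's issue by representation.
The 1/8 is divided into 2 equal shares of 1/16 among Ursula, Octavio.
Ursula is living and takes 1/16.
Octavio is living and takes 1/16.
Fernando predeceased; the 1/4 allotted to Fernando's branch passes to Fernando's issue by representation.
The 1/4 is divided into 4 equal shares of 1/16 among Teodoro, Elena, Beatriz, Mateo.
Teodoro is living and takes 1/16.
Elena is living and takes 1/16.
Beatriz is living and takes 1/16.
Mateo is living and takes 1/16.
Joaquin is living and takes 1/4.
Hugo is living and takes 1/8.
Ines is living and takes 1/4.

Beatriz 1/16; Elena 1/16; Hugo 1/8; Ines 1/4; Joaquin 1/4; Mateo 1/16; Octavio 1/16; Teodoro 1/16; Ursula 1/16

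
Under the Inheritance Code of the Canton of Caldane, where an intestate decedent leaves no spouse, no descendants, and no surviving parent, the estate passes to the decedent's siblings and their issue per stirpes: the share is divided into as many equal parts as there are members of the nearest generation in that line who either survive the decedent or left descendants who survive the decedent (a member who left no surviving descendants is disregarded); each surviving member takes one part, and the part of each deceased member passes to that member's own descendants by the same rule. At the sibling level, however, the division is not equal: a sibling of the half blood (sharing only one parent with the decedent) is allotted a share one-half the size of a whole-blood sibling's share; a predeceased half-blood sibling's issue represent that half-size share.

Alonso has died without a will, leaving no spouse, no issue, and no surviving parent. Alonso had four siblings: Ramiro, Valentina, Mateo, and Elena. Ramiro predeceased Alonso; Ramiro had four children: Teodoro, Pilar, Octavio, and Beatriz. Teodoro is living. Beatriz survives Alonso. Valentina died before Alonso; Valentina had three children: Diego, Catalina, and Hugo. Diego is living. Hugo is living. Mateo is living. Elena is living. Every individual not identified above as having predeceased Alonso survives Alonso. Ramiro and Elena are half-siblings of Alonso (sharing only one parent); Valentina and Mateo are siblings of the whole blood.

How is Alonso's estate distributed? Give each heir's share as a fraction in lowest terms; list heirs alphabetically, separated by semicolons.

No spouse, descendants, or parent survives, so the estate passes to Alonso's siblings per stirpes.
Half-blood siblings count for one-half the weight of whole-blood siblings at the initial division.
Dividing 1 in proportion to weights (total weight 3): Ramiro (weight 1/2) → 1/6; Valentina (weight 1) → 1/3; Mateo (weight 1) → 1/3; Elena (weight 1/2) → 1/6.
Ramiro predeceased; the 1/6 allotted to Ramiro's branch passes to Ramiro's issue by representation.
The 1/6 is divided into 4 equal shares of 1/24 among Teodoro, Pilar, Octavio, Beatriz.
Teodoro is living and takes 1/24.
Pilar is living and takes 1/24.
Octavio is living and takes 1/24.
Beatriz is living and takes 1/24.
Valentina predeceased; the 1/3 allotted to Valentina's branch passes to Valentina's issue by representation.
The 1/3 is divided into 3 equal shares of 1/9 among Diego, Catalina, Hugo.
Diego is living and takes 1/9.
Catalina is living and takes 1/9.
Hugo is living and takes 1/9.
Mateo is living and takes 1/3.
Elena is living and takes 1/6.

Beatriz 1/24; Catalina 1/9; Diego 1/9; Elena 1/6; Hugo 1/9; Mateo 1/3; Octavio 1/24; Pilar 1/24; Teodoro 1/24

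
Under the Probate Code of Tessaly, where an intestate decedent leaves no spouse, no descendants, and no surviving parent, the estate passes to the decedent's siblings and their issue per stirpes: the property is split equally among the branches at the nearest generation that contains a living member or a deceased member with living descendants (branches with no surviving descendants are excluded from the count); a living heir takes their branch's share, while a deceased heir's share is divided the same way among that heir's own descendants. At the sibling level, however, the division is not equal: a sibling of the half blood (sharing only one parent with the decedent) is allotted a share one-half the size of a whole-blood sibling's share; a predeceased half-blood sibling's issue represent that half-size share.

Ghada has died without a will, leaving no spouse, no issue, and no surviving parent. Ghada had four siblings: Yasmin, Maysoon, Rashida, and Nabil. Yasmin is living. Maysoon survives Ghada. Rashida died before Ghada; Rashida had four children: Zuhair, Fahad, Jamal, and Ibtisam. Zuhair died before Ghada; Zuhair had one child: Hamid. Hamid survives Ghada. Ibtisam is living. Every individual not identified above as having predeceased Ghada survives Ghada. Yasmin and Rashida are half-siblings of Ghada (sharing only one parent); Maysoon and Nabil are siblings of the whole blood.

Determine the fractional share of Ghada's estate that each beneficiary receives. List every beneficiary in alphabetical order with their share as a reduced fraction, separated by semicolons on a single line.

No spouse, descendants, or parent survives, so the estate passes to Ghada's siblings per stirpes.
Half-blood siblings count for one-half the weight of whole-blood siblings at the initial division.
Dividing 1 in proportion to weights (total weight 3): Yasmin (weight 1/2) → 1/6; Maysoon (weight 1) → 1/3; Rashida (weight 1/2) → 1/6; Nabil (weight 1) → 1/3.
Yasmin is living and takes 1/6.
Maysoon is living and takes 1/3.
Rashida predeceased; the 1/6 allotted to Rashida's branch passes to Rashida's issue by representation.
The 1/6 is divided into 4 equal shares of 1/24 among Zuhair, Fahad, Jamal, Ibtisam.
Zuhair predeceased; the 1/24 allotted to Zuhair's branch passes to Zuhair's issue by representation.
Hamid is the sole taker at this level and receives the full 1/24.
Fahad is living and takes 1/24.
Jamal is living and takes 1/24.
Ibtisam is living and takes 1/24.
Nabil is living and takes 1/3.

Fahad 1/24; Hamid 1/24; Ibtisam 1/24; Jamal 1/24; Maysoon 1/3; Nabil 1/3; Yasmin 1/6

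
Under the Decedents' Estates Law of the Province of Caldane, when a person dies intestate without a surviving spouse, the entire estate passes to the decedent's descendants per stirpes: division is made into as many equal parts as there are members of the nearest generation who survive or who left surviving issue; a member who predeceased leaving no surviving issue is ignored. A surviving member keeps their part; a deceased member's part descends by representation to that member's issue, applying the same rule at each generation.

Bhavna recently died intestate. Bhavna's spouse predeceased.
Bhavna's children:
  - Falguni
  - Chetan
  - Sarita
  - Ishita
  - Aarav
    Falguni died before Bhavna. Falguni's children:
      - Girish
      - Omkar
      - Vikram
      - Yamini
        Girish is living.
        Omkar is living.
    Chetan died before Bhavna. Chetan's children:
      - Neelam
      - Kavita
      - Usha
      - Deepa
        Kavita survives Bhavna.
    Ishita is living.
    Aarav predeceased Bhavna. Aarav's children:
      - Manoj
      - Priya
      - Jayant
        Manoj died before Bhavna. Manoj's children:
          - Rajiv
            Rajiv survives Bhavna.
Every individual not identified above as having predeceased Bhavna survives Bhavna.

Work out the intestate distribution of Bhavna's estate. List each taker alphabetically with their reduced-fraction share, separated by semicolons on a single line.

There is no surviving spouse, so the entire estate passes to Bhavna's descendants per stirpes.
The estate is divided into 5 equal shares of 1/5 among Falguni, Chetan, Sarita, Ishita, Aarav.
Falguni predeceased; the 1/5 allotted to Falguni's branch passes to Falguni's issue by representation.
The 1/5 is divided into 4 equal shares of 1/20 among Girish, Omkar, Vikram, Yamini.
Girish is living and takes 1/20.
Omkar is living and takes 1/20.
Vikram is living and takes 1/20.
Yamini is living and takes 1/20.
Chetan predeceased; the 1/5 allotted to Chetan's branch passes to Chetan's issue by representation.
The 1/5 is divided into 4 equal shares of 1/20 among Neelam, Kavita, Usha, Deepa.
Neelam is living and takes 1/20.
Kavita is living and takes 1/20.
Usha is living and takes 1/20.
Deepa is living and takes 1/20.
Sarita is living and takes 1/5.
Ishita is living and takes 1/5.
Aarav predeceased; the 1/5 allotted to Aarav's branch passes to Aarav's issue by representation.
The 1/5 is divided into 3 equal shares of 1/15 among Manoj, Priya, Jayant.
Manoj predeceased; the 1/15 allotted to Manoj's branch passes to Manoj's issue by representation.
Rajiv is the sole taker at this level and receives the full 1/15.
Priya is living and takes 1/15.
Jayant is living and takes 1/15.

Deepa 1/20; Girish 1/20; Ishita 1/5; Jayant 1/15; Kavita 1/20; Neelam 1/20; Omkar 1/20; Priya 1/15; Rajiv 1/15; Sarita 1/5; Usha 1/20; Vikram 1/20; Yamini 1/20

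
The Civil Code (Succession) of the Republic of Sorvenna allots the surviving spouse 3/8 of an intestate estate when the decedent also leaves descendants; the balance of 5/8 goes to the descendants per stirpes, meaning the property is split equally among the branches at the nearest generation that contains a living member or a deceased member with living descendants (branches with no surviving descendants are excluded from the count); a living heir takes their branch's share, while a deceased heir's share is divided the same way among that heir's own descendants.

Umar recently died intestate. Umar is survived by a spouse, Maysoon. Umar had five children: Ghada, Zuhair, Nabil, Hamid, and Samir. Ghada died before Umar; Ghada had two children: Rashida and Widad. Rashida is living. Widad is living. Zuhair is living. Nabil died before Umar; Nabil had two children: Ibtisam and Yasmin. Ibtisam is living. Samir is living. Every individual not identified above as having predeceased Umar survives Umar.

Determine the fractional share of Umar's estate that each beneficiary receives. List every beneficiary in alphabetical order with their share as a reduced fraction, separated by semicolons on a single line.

Hamid 1/8; Ibtisam 1/16; Maysoon 3/8; Rashida 1/16; Samir 1/8; Widad 1/16; Yasmin 1/16; Zuhair 1/8

Maysoon, as surviving spouse, takes 3/8.
The remaining 5/8 passes to Umar's descendants per stirpes.
The 5/8 is divided into 5 equal shares of 1/8 among Ghada, Zuhair, Nabil, Hamid, Samir.
Ghada predeceased; the 1/8 allotted to Ghada's branch passes to Ghada's issue by representation.
The 1/8 is divided into 2 equal shares of 1/16 among Rashida, Widad.
Rashida is living and takes 1/16.
Widad is living and takes 1/16.
Zuhair is living and takes 1/8.
Nabil predeceased; the 1/8 allotted to Nabil's branch passes to Nabil's issue by representation.
The 1/8 is divided into 2 equal shares of 1/16 among Ibtisam, Yasmin.
Ibtisam is living and takes 1/16.
Yasmin is living and takes 1/16.
Hamid is living and takes 1/8.
Samir is living and takes 1/8.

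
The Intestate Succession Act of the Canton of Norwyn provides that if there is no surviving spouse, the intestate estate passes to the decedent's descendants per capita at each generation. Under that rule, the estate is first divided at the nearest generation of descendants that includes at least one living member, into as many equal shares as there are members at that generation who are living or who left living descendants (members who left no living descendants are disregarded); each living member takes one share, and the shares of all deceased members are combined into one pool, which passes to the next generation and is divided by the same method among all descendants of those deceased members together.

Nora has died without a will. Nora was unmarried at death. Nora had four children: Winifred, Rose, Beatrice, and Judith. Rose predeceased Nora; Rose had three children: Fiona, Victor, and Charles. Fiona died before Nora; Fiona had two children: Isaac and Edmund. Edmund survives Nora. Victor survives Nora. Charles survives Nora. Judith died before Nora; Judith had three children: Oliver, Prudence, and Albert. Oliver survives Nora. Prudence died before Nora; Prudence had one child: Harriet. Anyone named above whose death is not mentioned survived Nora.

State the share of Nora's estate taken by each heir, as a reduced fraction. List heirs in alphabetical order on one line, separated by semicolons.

There is no surviving spouse, so the entire estate passes to Nora's descendants per capita at each generation.
At generation 1 (Winifred, Rose, Beatrice, Judith) there are 4 shares of (1)/4 = 1/4 each.
Living: Winifred and Beatrice — each takes 1/4.
Deceased: Rose and Judith. Their combined 1/2 is pooled and carried to generation 2.
At generation 2 (Fiona, Victor, Charles, Oliver, Prudence, Albert) there are 6 shares of (1/2)/6 = 1/12 each.
Living: Victor, Charles, Oliver, and Albert — each takes 1/12.
Deceased: Fiona and Prudence. Their combined 1/6 is pooled and carried to generation 3.
At generation 3 (Isaac, Edmund, Harriet) there are 3 shares of (1/6)/3 = 1/18 each.
Living: Isaac, Edmund, and Harriet — each takes 1/18.

Albert 1/12; Beatrice 1/4; Charles 1/12; Edmund 1/18; Harriet 1/18; Isaac 1/18; Oliver 1/12; Victor 1/12; Winifred 1/4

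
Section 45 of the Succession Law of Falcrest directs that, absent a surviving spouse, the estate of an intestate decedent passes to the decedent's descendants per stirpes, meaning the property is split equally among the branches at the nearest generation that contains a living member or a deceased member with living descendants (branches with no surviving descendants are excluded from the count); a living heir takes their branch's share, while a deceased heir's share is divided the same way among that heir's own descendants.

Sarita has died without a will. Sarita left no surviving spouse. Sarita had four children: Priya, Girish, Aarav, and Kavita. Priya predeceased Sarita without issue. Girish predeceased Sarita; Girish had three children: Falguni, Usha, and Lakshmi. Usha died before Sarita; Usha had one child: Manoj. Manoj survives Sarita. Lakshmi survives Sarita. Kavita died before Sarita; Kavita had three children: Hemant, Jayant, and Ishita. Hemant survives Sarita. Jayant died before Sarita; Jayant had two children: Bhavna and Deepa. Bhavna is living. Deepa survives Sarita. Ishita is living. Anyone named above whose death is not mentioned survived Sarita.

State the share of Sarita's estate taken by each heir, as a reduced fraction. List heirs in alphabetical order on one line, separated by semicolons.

Aarav 1/3; Bhavna 1/18; Deepa 1/18; Falguni 1/9; Hemant 1/9; Ishita 1/9; Lakshmi 1/9; Manoj 1/9

There is no surviving spouse, so the entire estate passes to Sarita's descendants per stirpes.
Priya left no surviving issue, so that branch lapses and is disregarded.
The estate is divided into 3 equal shares of 1/3 among Girish, Aarav, Kavita.
Girish predeceased; the 1/3 allotted to Girish's branch passes to Girish's issue by representation.
The 1/3 is divided into 3 equal shares of 1/9 among Falguni, Usha, Lakshmi.
Falguni is living and takes 1/9.
Usha predeceased; the 1/9 allotted to Usha's branch passes to Usha's issue by representation.
Manoj is the sole taker at this level and receives the full 1/9.
Lakshmi is living and takes 1/9.
Aarav is living and takes 1/3.
Kavita predeceased; the 1/3 allotted to Kavita's branch passes to Kavita's issue by representation.
The 1/3 is divided into 3 equal shares of 1/9 among Hemant, Jayant, Ishita.
Hemant is living and takes 1/9.
Jayant predeceased; the 1/9 allotted to Jayant's branch passes to Jayant's issue by representation.
The 1/9 is divided into 2 equal shares of 1/18 among Bhavna, Deepa.
Bhavna is living and takes 1/18.
Deepa is living and takes 1/18.
Ishita is living and takes 1/9.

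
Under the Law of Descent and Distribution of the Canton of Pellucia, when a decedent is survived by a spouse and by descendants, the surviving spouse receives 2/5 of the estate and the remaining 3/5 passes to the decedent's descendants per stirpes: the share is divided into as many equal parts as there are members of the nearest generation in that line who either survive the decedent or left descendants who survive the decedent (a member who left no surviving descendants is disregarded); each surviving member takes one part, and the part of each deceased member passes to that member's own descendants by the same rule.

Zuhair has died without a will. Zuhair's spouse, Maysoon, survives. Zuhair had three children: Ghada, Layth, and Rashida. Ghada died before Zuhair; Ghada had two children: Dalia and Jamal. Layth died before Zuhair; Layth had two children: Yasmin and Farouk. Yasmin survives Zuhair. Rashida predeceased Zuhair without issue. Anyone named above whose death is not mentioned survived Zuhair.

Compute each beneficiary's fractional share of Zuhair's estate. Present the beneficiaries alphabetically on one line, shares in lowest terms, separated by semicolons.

Dalia 3/20; Farouk 3/20; Jamal 3/20; Maysoon 2/5; Yasmin 3/20

Maysoon, as surviving spouse, takes 2/5.
The remaining 3/5 passes to Zuhair's descendants per stirpes.
Rashida left no surviving issue, so that branch lapses and is disregarded.
The 3/5 is divided into 2 equal shares of 3/10 among Ghada, Layth.
Ghada predeceased; the 3/10 allotted to Ghada's branch passes to Ghada's issue by representation.
The 3/10 is divided into 2 equal shares of 3/20 among Dalia, Jamal.
Dalia is living and takes 3/20.
Jamal is living and takes 3/20.
Layth predeceased; the 3/10 allotted to Layth's branch passes to Layth's issue by representation.
The 3/10 is divided into 2 equal shares of 3/20 among Yasmin, Farouk.
Yasmin is living and takes 3/20.
Farouk is living and takes 3/20.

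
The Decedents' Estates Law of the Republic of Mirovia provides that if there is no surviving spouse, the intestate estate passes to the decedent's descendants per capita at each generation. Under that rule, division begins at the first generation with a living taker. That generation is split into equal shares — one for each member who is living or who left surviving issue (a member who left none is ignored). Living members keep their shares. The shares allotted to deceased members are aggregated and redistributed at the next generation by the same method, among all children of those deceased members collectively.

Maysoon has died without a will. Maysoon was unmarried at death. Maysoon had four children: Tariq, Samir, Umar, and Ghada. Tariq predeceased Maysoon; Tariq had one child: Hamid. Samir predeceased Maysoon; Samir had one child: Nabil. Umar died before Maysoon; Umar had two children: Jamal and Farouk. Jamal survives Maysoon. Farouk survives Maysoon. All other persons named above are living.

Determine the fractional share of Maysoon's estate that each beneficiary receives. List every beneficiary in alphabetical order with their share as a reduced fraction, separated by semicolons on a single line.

Farouk 3/16; Ghada 1/4; Hamid 3/16; Jamal 3/16; Nabil 3/16

There is no surviving spouse, so the entire estate passes to Maysoon's descendants per capita at each generation.
At generation 1 (Tariq, Samir, Umar, Ghada) there are 4 shares of (1)/4 = 1/4 each.
Living: Ghada — each takes 1/4.
Deceased: Tariq, Samir, and Umar. Their combined 3/4 is pooled and carried to generation 2.
At generation 2 (Hamid, Nabil, Jamal, Farouk) there are 4 shares of (3/4)/4 = 3/16 each.
Living: Hamid, Nabil, Jamal, and Farouk — each takes 3/16.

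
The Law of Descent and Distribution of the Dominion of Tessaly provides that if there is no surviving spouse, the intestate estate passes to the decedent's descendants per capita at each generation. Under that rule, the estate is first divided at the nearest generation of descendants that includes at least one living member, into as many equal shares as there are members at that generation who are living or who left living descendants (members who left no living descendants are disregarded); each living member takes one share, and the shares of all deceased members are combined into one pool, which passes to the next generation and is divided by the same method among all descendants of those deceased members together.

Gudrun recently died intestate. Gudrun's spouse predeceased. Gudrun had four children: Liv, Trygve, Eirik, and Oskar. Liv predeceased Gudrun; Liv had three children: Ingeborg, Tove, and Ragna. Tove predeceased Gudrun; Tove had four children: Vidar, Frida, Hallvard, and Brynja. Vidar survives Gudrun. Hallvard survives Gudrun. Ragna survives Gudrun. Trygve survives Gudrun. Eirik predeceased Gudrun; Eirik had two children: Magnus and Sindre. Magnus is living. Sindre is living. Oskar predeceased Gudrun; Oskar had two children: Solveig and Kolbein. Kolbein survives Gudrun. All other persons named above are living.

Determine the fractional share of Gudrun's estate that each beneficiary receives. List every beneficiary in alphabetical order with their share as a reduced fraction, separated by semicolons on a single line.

Brynja 3/112; Frida 3/112; Hallvard 3/112; Ingeborg 3/28; Kolbein 3/28; Magnus 3/28; Ragna 3/28; Sindre 3/28; Solveig 3/28; Trygve 1/4; Vidar 3/112

There is no surviving spouse, so the entire estate passes to Gudrun's descendants per capita at each generation.
At generation 1 (Liv, Trygve, Eirik, Oskar) there are 4 shares of (1)/4 = 1/4 each.
Living: Trygve — each takes 1/4.
Deceased: Liv, Eirik, and Oskar. Their combined 3/4 is pooled and carried to generation 2.
At generation 2 (Ingeborg, Tove, Ragna, Magnus, Sindre, Solveig, Kolbein) there are 7 shares of (3/4)/7 = 3/28 each.
Living: Ingeborg, Ragna, Magnus, Sindre, Solveig, and Kolbein — each takes 3/28.
Deceased: Tove. That 3/28 share is carried to generation 3.
At generation 3 (Vidar, Frida, Hallvard, Brynja) there are 4 shares of (3/28)/4 = 3/112 each.
Living: Vidar, Frida, Hallvard, and Brynja — each takes 3/112.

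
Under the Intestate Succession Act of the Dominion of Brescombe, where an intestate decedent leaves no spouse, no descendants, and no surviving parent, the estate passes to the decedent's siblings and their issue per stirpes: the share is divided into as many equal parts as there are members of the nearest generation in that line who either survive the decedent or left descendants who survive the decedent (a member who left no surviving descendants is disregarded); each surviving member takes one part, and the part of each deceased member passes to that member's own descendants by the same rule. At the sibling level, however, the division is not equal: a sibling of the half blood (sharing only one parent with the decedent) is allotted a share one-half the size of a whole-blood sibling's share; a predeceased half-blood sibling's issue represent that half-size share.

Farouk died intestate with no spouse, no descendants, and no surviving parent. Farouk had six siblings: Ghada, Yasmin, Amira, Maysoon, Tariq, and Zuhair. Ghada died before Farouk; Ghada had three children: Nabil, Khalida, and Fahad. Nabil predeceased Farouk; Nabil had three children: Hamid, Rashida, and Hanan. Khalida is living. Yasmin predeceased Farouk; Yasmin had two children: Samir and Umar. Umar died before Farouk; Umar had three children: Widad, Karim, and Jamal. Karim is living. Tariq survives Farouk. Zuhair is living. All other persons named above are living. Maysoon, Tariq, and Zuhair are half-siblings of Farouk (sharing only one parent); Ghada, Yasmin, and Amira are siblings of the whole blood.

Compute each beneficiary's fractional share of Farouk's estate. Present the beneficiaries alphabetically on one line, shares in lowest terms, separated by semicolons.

No spouse, descendants, or parent survives, so the estate passes to Farouk's siblings per stirpes.
Half-blood siblings count for one-half the weight of whole-blood siblings at the initial division.
Dividing 1 in proportion to weights (total weight 9/2): Ghada (weight 1) → 2/9; Yasmin (weight 1) → 2/9; Amira (weight 1) → 2/9; Maysoon (weight 1/2) → 1/9; Tariq (weight 1/2) → 1/9; Zuhair (weight 1/2) → 1/9.
Ghada predeceased; the 2/9 allotted to Ghada's branch passes to Ghada's issue by representation.
The 2/9 is divided into 3 equal shares of 2/27 among Nabil, Khalida, Fahad.
Nabil predeceased; the 2/27 allotted to Nabil's branch passes to Nabil's issue by representation.
The 2/27 is divided into 3 equal shares of 2/81 among Hamid, Rashida, Hanan.
Hamid is living and takes 2/81.
Rashida is living and takes 2/81.
Hanan is living and takes 2/81.
Khalida is living and takes 2/27.
Fahad is living and takes 2/27.
Yasmin predeceased; the 2/9 allotted to Yasmin's branch passes to Yasmin's issue by representation.
The 2/9 is divided into 2 equal shares of 1/9 among Samir, Umar.
Samir is living and takes 1/9.
Umar predeceased; the 1/9 allotted to Umar's branch passes to Umar's issue by representation.
The 1/9 is divided into 3 equal shares of 1/27 among Widad, Karim, Jamal.
Widad is living and takes 1/27.
Karim is living and takes 1/27.
Jamal is living and takes 1/27.
Amira is living and takes 2/9.
Maysoon is living and takes 1/9.
Tariq is living and takes 1/9.
Zuhair is living and takes 1/9.

Amira 2/9; Fahad 2/27; Hamid 2/81; Hanan 2/81; Jamal 1/27; Karim 1/27; Khalida 2/27; Maysoon 1/9; Rashida 2/81; Samir 1/9; Tariq 1/9; Widad 1/27; Zuhair 1/9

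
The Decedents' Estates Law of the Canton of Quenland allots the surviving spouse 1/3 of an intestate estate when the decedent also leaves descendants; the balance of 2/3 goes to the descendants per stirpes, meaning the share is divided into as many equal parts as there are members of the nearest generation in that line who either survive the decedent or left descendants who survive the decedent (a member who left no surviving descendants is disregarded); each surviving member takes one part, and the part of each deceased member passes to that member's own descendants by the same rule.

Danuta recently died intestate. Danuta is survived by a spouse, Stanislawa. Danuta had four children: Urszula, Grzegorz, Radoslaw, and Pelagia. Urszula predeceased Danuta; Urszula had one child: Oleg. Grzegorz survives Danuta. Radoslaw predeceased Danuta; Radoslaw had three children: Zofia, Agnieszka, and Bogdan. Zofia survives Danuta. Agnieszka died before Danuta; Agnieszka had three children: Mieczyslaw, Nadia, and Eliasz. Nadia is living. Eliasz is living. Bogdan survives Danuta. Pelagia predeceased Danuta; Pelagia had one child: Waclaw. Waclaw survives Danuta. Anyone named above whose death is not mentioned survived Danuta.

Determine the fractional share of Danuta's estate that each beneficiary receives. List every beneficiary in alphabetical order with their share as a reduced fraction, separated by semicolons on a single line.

Bogdan 1/18; Eliasz 1/54; Grzegorz 1/6; Mieczyslaw 1/54; Nadia 1/54; Oleg 1/6; Stanislawa 1/3; Waclaw 1/6; Zofia 1/18

Stanislawa, as surviving spouse, takes 1/3.
The remaining 2/3 passes to Danuta's descendants per stirpes.
The 2/3 is divided into 4 equal shares of 1/6 among Urszula, Grzegorz, Radoslaw, Pelagia.
Urszula predeceased; the 1/6 allotted to Urszula's branch passes to Urszula's issue by representation.
Oleg is the sole taker at this level and receives the full 1/6.
Grzegorz is living and takes 1/6.
Radoslaw predeceased; the 1/6 allotted to Radoslaw's branch passes to Radoslaw's issue by representation.
The 1/6 is divided into 3 equal shares of 1/18 among Zofia, Agnieszka, Bogdan.
Zofia is living and takes 1/18.
Agnieszka predeceased; the 1/18 allotted to Agnieszka's branch passes to Agnieszka's issue by representation.
The 1/18 is divided into 3 equal shares of 1/54 among Mieczyslaw, Nadia, Eliasz.
Mieczyslaw is living and takes 1/54.
Nadia is living and takes 1/54.
Eliasz is living and takes 1/54.
Bogdan is living and takes 1/18.
Pelagia predeceased; the 1/6 allotted to Pelagia's branch passes to Pelagia's issue by representation.
Waclaw is the sole taker at this level and receives the full 1/6.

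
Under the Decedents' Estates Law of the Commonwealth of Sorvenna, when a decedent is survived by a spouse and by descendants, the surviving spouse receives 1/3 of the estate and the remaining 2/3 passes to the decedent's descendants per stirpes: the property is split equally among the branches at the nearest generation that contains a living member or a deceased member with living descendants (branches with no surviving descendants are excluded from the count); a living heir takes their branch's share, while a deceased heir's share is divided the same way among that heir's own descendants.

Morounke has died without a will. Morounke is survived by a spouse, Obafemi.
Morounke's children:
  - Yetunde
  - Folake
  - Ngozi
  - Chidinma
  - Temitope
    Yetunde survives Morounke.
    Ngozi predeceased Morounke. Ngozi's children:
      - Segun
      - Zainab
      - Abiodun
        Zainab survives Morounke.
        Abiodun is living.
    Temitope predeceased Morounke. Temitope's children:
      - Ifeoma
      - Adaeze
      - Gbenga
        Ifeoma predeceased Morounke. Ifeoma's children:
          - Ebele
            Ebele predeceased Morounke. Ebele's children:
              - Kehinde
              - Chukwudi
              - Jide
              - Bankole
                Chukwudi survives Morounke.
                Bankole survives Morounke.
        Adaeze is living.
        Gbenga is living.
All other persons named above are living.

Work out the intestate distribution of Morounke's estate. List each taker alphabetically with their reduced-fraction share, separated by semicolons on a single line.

Obafemi, as surviving spouse, takes 1/3.
The remaining 2/3 passes to Morounke's descendants per stirpes.
The 2/3 is divided into 5 equal shares of 2/15 among Yetunde, Folake, Ngozi, Chidinma, Temitope.
Yetunde is living and takes 2/15.
Folake is living and takes 2/15.
Ngozi predeceased; the 2/15 allotted to Ngozi's branch passes to Ngozi's issue by representation.
The 2/15 is divided into 3 equal shares of 2/45 among Segun, Zainab, Abiodun.
Segun is living and takes 2/45.
Zainab is living and takes 2/45.
Abiodun is living and takes 2/45.
Chidinma is living and takes 2/15.
Temitope predeceased; the 2/15 allotted to Temitope's branch passes to Temitope's issue by representation.
The 2/15 is divided into 3 equal shares of 2/45 among Ifeoma, Adaeze, Gbenga.
Ifeoma predeceased; the 2/45 allotted to Ifeoma's branch passes to Ifeoma's issue by representation.
Ebele's line is the sole branch at this level, so the full 2/45 passes to Ebele's issue by representation.
The 2/45 is divided into 4 equal shares of 1/90 among Kehinde, Chukwudi, Jide, Bankole.
Kehinde is living and takes 1/90.
Chukwudi is living and takes 1/90.
Jide is living and takes 1/90.
Bankole is living and takes 1/90.
Adaeze is living and takes 2/45.
Gbenga is living and takes 2/45.

Abiodun 2/45; Adaeze 2/45; Bankole 1/90; Chidinma 2/15; Chukwudi 1/90; Folake 2/15; Gbenga 2/45; Jide 1/90; Kehinde 1/90; Obafemi 1/3; Segun 2/45; Yetunde 2/15; Zainab 2/45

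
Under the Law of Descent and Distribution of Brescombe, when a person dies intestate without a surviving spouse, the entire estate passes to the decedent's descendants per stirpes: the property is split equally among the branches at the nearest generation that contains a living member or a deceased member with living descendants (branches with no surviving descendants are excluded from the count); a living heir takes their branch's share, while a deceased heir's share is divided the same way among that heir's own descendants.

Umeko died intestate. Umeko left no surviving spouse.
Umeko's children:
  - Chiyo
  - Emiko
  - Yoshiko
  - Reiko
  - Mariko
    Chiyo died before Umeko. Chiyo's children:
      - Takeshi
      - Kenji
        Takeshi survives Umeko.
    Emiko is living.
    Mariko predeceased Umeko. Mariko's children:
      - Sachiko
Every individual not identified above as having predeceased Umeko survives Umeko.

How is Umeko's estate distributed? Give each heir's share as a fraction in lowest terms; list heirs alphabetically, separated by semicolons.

Emiko 1/5; Kenji 1/10; Reiko 1/5; Sachiko 1/5; Takeshi 1/10; Yoshiko 1/5

There is no surviving spouse, so the entire estate passes to Umeko's descendants per stirpes.
The estate is divided into 5 equal shares of 1/5 among Chiyo, Emiko, Yoshiko, Reiko, Mariko.
Chiyo predeceased; the 1/5 allotted to Chiyo's branch passes to Chiyo's issue by representation.
The 1/5 is divided into 2 equal shares of 1/10 among Takeshi, Kenji.
Takeshi is living and takes 1/10.
Kenji is living and takes 1/10.
Emiko is living and takes 1/5.
Yoshiko is living and takes 1/5.
Reiko is living and takes 1/5.
Mariko predeceased; the 1/5 allotted to Mariko's branch passes to Mariko's issue by representation.
Sachiko is the sole taker at this level and receives the full 1/5.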